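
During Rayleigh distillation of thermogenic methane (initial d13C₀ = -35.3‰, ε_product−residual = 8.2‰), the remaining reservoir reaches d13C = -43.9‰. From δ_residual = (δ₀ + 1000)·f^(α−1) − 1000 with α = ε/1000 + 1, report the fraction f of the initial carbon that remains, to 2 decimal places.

0.34

α − 1 = ε/1000 = 0.0082
(δ_res + 1000)/(δ₀ + 1000) = (-43.9 + 1000)/(-35.3 + 1000) = 956.1/964.7 = 0.991085
f = 0.991085^(1/0.0082) = exp(ln(0.991085)/0.0082) = exp(-0.00895/0.0082)
f = exp(-1.0920) = 0.3355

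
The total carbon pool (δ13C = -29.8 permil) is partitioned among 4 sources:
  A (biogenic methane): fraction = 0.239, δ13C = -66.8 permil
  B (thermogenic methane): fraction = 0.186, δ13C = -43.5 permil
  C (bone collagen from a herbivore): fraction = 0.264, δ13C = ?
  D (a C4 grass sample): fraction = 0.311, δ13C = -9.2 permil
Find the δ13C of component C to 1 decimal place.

Isotope mass balance: δ_bulk = Σ fᵢ·δᵢ.
-29.8 = 0.239×(-66.8) + 0.186×(-43.5) + 0.264×δ_C + 0.311×(-9.2)
0.264·δ_C = -29.8 − (-26.917) = -2.883
δ_C = -2.883 / 0.264 = -10.92 permil

-10.9 permil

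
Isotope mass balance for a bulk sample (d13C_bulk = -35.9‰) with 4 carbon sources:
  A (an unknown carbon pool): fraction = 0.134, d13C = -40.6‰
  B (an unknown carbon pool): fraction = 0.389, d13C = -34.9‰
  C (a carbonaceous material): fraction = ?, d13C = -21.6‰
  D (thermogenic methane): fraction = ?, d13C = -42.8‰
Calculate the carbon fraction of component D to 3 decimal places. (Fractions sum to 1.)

0.310

Let f_D and f_C be the unknown fractions; fractions sum to 1 so f_D + f_C = 0.477.
Mass balance: Σ fᵢ·δᵢ = δ_bulk ⇒ f_D·(-42.8) + f_C·(-21.6) = -35.9 − (-19.017) = -16.883
Substitute f_C = 0.477 − f_D:
f_D·(-42.8 − -21.6) = -16.883 − 0.477×(-21.6) = -6.580
f_D = -6.580 / -21.2 = 0.3104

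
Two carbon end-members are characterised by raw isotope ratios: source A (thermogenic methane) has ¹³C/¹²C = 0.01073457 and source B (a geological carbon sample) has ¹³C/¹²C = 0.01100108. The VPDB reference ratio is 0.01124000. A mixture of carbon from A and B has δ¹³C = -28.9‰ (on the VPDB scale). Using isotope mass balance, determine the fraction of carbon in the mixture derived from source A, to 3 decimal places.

δ_A = (0.01073457/0.01124000 − 1)×1000 = (0.955033 − 1)×1000 = -44.967‰
δ_B = (0.01100108/0.01124000 − 1)×1000 = (0.978744 − 1)×1000 = -21.256‰
f_A = (δ_mix − δ_B)/(δ_A − δ_B) = (-28.9 − (-21.256))/(-44.967 − (-21.256))
f_A = -7.644 / -23.711 = 0.3224

0.322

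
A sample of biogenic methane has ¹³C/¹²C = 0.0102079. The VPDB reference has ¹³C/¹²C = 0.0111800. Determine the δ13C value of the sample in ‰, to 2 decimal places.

δ13C = (R_sample / R_standard − 1) × 1000
R_sample / R_standard = 0.0102079 / 0.0111800 = 0.913050
δ13C = (0.913050 − 1) × 1000 = -86.950‰

-86.95‰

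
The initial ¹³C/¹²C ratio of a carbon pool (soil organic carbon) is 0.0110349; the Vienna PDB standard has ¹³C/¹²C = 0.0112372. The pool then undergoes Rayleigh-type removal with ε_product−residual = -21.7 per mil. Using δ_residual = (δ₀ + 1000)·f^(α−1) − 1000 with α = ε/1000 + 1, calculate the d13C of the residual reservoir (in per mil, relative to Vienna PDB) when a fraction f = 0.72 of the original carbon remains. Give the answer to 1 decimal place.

-11.0 per mil

δ₀ = (0.0110349/0.0112372 − 1)×1000 = (0.981997 − 1)×1000 = -18.003 per mil
α − 1 = ε/1000 = -0.0217
f^(α−1) = 0.72^(-0.0217) = 1.007154
δ_res = (-18.003 + 1000) × 1.007154 − 1000 = 989.023 − 1000 = -10.98 per mil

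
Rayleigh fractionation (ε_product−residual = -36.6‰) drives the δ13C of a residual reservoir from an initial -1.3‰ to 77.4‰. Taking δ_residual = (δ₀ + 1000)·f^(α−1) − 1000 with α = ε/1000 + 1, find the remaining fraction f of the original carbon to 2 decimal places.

α − 1 = ε/1000 = -0.0366
(δ_res + 1000)/(δ₀ + 1000) = (77.4 + 1000)/(-1.3 + 1000) = 1077.4/998.7 = 1.078802
f = 1.078802^(1/-0.0366) = exp(ln(1.078802)/-0.0366) = exp(0.07585/-0.0366)
f = exp(-2.0724) = 0.1259

0.13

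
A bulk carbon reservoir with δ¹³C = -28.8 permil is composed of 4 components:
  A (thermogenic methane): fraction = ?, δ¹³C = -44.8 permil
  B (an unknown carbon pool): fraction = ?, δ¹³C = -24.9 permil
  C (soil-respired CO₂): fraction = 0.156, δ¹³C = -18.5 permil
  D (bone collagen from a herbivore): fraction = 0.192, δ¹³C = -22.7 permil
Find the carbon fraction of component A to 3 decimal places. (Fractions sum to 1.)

Let f_A and f_B be the unknown fractions; fractions sum to 1 so f_A + f_B = 0.652.
Mass balance: Σ fᵢ·δᵢ = δ_bulk ⇒ f_A·(-44.8) + f_B·(-24.9) = -28.8 − (-7.244) = -21.556
Substitute f_B = 0.652 − f_A:
f_A·(-44.8 − -24.9) = -21.556 − 0.652×(-24.9) = -5.321
f_A = -5.321 / -19.9 = 0.2674

0.267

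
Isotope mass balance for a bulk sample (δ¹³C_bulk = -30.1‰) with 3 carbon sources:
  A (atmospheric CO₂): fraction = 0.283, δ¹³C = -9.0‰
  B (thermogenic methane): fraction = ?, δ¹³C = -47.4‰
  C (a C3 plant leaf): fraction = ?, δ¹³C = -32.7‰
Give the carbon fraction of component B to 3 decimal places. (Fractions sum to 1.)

Let f_B and f_C be the unknown fractions; fractions sum to 1 so f_B + f_C = 0.717.
Mass balance: Σ fᵢ·δᵢ = δ_bulk ⇒ f_B·(-47.4) + f_C·(-32.7) = -30.1 − (-2.547) = -27.553
Substitute f_C = 0.717 − f_B:
f_B·(-47.4 − -32.7) = -27.553 − 0.717×(-32.7) = -4.107
f_B = -4.107 / -14.7 = 0.2794

0.279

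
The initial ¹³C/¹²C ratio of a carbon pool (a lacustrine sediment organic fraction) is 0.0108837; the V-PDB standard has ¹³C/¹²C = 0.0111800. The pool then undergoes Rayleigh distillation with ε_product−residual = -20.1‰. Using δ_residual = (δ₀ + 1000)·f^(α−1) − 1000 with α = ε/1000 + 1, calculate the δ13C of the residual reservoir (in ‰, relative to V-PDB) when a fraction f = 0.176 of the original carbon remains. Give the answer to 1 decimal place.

8.1‰

δ₀ = (0.0108837/0.0111800 − 1)×1000 = (0.973497 − 1)×1000 = -26.503‰
α − 1 = ε/1000 = -0.0201
f^(α−1) = 0.176^(-0.0201) = 1.035536
δ_res = (-26.503 + 1000) × 1.035536 − 1000 = 1008.092 − 1000 = 8.09‰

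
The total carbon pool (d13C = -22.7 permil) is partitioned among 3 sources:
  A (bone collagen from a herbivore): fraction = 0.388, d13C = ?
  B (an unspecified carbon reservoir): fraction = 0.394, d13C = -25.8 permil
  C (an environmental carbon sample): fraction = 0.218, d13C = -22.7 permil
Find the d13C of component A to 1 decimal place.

-19.6 permil

Isotope mass balance: δ_bulk = Σ fᵢ·δᵢ.
-22.7 = 0.388×δ_A + 0.394×(-25.8) + 0.218×(-22.7)
0.388·δ_A = -22.7 − (-15.114) = -7.586
δ_A = -7.586 / 0.388 = -19.55 permil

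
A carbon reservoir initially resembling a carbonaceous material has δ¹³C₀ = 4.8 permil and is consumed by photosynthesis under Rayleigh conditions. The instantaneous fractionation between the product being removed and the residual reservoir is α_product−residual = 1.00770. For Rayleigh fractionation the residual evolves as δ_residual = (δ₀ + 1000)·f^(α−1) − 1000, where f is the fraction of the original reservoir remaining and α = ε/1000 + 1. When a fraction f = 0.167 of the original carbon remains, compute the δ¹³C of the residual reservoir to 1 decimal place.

-9.0 permil

Rayleigh residual: δ_res = (δ₀ + 1000)·f^(α−1) − 1000
α − 1 = 0.00770
f^(α−1) = 0.167^(0.00770) = 0.986313
δ_res = (4.8 + 1000) × 0.986313 − 1000 = 991.048 − 1000 = -8.95 permil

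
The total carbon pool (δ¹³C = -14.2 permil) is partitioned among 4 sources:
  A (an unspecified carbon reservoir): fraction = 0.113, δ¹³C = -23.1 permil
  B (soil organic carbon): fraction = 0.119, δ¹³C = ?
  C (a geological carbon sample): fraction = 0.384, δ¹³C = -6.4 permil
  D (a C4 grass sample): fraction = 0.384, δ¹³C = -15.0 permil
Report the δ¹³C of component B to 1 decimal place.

-28.3 permil

Isotope mass balance: δ_bulk = Σ fᵢ·δᵢ.
-14.2 = 0.113×(-23.1) + 0.119×δ_B + 0.384×(-6.4) + 0.384×(-15.0)
0.119·δ_B = -14.2 − (-10.828) = -3.372
δ_B = -3.372 / 0.119 = -28.34 permil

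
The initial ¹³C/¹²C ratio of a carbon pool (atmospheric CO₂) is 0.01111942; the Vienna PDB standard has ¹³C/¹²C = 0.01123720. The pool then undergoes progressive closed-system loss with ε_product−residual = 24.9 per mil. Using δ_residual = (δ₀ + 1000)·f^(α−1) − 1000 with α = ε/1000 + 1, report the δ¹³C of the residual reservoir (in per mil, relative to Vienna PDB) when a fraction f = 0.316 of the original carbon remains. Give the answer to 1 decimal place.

-38.5 per mil

δ₀ = (0.01111942/0.01123720 − 1)×1000 = (0.989519 − 1)×1000 = -10.481 per mil
α − 1 = ε/1000 = 0.0249
f^(α−1) = 0.316^(0.0249) = 0.971722
δ_res = (-10.481 + 1000) × 0.971722 − 1000 = 961.538 − 1000 = -38.46 per mil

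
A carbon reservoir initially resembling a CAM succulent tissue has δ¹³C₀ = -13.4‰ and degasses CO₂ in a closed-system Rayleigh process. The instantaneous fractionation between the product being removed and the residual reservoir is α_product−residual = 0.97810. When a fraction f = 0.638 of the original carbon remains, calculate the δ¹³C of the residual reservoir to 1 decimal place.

Rayleigh residual: δ_res = (δ₀ + 1000)·f^(α−1) − 1000
α − 1 = -0.02190
f^(α−1) = 0.638^(-0.02190) = 1.009891
δ_res = (-13.4 + 1000) × 1.009891 − 1000 = 996.358 − 1000 = -3.64‰

-3.6‰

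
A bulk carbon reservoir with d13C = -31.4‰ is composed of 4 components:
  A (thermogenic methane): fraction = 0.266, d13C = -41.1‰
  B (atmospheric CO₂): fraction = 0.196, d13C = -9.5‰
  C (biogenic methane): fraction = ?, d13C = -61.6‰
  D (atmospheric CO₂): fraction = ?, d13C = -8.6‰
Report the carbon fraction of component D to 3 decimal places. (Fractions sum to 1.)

Let f_D and f_C be the unknown fractions; fractions sum to 1 so f_D + f_C = 0.538.
Mass balance: Σ fᵢ·δᵢ = δ_bulk ⇒ f_D·(-8.6) + f_C·(-61.6) = -31.4 − (-12.795) = -18.605
Substitute f_C = 0.538 − f_D:
f_D·(-8.6 − -61.6) = -18.605 − 0.538×(-61.6) = 14.535
f_D = 14.535 / 53.0 = 0.2743

0.274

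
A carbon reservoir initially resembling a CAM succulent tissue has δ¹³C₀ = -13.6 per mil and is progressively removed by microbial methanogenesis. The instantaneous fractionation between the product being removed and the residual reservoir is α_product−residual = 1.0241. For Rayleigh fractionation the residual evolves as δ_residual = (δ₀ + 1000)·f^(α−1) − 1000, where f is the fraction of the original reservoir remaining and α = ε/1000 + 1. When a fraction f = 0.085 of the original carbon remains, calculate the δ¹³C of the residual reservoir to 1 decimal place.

-70.5 per mil

Rayleigh residual: δ_res = (δ₀ + 1000)·f^(α−1) − 1000
α − 1 = 0.02410
f^(α−1) = 0.085^(0.02410) = 0.942321
δ_res = (-13.6 + 1000) × 0.942321 − 1000 = 929.506 − 1000 = -70.49 per mil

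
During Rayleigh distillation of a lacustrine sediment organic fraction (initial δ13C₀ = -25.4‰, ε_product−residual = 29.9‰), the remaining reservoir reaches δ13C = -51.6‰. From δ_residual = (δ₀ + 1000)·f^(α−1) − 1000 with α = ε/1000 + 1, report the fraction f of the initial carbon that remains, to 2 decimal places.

α − 1 = ε/1000 = 0.0299
(δ_res + 1000)/(δ₀ + 1000) = (-51.6 + 1000)/(-25.4 + 1000) = 948.4/974.6 = 0.973117
f = 0.973117^(1/0.0299) = exp(ln(0.973117)/0.0299) = exp(-0.02725/0.0299)
f = exp(-0.9114) = 0.4020

0.40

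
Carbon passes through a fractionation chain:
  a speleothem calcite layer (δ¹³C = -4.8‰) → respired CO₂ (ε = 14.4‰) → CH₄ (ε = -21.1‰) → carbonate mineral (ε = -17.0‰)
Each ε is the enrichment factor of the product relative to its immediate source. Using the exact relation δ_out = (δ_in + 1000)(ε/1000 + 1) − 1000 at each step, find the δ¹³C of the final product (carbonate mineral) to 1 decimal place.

step 1: δ = (-4.80 + 1000)·(14.4/1000 + 1) − 1000 = 9.53‰
step 2: δ = (9.53 + 1000)·(-21.1/1000 + 1) − 1000 = -11.77‰
step 3: δ = (-11.77 + 1000)·(-17.0/1000 + 1) − 1000 = -28.57‰

-28.6‰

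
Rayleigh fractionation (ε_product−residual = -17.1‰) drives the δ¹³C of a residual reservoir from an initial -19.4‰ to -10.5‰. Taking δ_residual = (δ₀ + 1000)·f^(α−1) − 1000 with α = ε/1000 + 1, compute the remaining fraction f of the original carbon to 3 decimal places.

0.590

α − 1 = ε/1000 = -0.0171
(δ_res + 1000)/(δ₀ + 1000) = (-10.5 + 1000)/(-19.4 + 1000) = 989.5/980.6 = 1.009076
f = 1.009076^(1/-0.0171) = exp(ln(1.009076)/-0.0171) = exp(0.00904/-0.0171)
f = exp(-0.5284) = 0.5896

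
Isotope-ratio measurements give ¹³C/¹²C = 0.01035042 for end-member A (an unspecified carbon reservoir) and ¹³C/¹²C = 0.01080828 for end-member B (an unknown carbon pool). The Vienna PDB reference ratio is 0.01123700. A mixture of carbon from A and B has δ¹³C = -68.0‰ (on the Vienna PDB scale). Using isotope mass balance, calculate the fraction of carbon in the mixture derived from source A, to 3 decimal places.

0.733

δ_A = (0.01035042/0.01123700 − 1)×1000 = (0.921102 − 1)×1000 = -78.898‰
δ_B = (0.01080828/0.01123700 − 1)×1000 = (0.961847 − 1)×1000 = -38.153‰
f_A = (δ_mix − δ_B)/(δ_A − δ_B) = (-68.0 − (-38.153))/(-78.898 − (-38.153))
f_A = -29.847 / -40.746 = 0.7325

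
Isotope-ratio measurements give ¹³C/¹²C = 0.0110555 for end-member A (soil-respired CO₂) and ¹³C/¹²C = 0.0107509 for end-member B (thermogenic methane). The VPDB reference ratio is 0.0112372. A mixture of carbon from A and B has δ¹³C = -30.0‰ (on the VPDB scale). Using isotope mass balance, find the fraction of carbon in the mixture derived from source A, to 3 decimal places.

δ_A = (0.0110555/0.0112372 − 1)×1000 = (0.983830 − 1)×1000 = -16.170‰
δ_B = (0.0107509/0.0112372 − 1)×1000 = (0.956724 − 1)×1000 = -43.276‰
f_A = (δ_mix − δ_B)/(δ_A − δ_B) = (-30.0 − (-43.276))/(-16.170 − (-43.276))
f_A = 13.276 / 27.106 = 0.4898

0.490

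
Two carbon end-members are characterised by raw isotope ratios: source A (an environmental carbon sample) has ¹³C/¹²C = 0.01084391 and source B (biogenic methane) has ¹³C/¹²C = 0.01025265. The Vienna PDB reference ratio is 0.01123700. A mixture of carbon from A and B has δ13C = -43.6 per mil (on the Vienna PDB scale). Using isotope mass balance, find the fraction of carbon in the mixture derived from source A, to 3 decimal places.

0.836

δ_A = (0.01084391/0.01123700 − 1)×1000 = (0.965018 − 1)×1000 = -34.982 per mil
δ_B = (0.01025265/0.01123700 − 1)×1000 = (0.912401 − 1)×1000 = -87.599 per mil
f_A = (δ_mix − δ_B)/(δ_A − δ_B) = (-43.6 − (-87.599))/(-34.982 − (-87.599))
f_A = 43.999 / 52.617 = 0.8362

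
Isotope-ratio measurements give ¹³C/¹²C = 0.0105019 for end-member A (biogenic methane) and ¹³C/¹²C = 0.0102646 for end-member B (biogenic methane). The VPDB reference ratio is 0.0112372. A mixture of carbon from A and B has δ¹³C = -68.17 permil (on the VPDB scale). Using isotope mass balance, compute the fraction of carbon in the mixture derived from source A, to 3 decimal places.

δ_A = (0.0105019/0.0112372 − 1)×1000 = (0.934566 − 1)×1000 = -65.434 permil
δ_B = (0.0102646/0.0112372 − 1)×1000 = (0.913448 − 1)×1000 = -86.552 permil
f_A = (δ_mix − δ_B)/(δ_A − δ_B) = (-68.17 − (-86.552))/(-65.434 − (-86.552))
f_A = 18.382 / 21.117 = 0.8705

0.870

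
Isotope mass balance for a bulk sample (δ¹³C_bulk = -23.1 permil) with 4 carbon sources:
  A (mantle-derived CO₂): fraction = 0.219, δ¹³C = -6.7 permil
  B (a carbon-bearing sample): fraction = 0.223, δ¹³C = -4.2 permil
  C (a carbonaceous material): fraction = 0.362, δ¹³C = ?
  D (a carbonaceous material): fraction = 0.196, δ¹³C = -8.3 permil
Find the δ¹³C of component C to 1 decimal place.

Isotope mass balance: δ_bulk = Σ fᵢ·δᵢ.
-23.1 = 0.219×(-6.7) + 0.223×(-4.2) + 0.362×δ_C + 0.196×(-8.3)
0.362·δ_C = -23.1 − (-4.031) = -19.069
δ_C = -19.069 / 0.362 = -52.68 permil

-52.7 permil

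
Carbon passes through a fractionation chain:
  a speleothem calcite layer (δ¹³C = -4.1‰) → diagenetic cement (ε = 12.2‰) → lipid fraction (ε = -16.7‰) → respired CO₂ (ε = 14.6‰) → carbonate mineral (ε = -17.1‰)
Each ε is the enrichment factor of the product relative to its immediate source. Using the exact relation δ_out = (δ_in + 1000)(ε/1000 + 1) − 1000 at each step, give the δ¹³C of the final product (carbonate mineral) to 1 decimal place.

-11.5‰

step 1: δ = (-4.10 + 1000)·(12.2/1000 + 1) − 1000 = 8.05‰
step 2: δ = (8.05 + 1000)·(-16.7/1000 + 1) − 1000 = -8.78‰
step 3: δ = (-8.78 + 1000)·(14.6/1000 + 1) − 1000 = 5.69‰
step 4: δ = (5.69 + 1000)·(-17.1/1000 + 1) − 1000 = -11.51‰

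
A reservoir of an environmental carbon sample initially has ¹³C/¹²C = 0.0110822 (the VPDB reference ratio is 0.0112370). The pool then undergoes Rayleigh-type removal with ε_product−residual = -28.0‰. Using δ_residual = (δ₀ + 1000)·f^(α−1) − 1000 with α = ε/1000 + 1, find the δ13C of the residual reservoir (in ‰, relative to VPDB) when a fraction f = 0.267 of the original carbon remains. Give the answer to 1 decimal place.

23.4‰

δ₀ = (0.0110822/0.0112370 − 1)×1000 = (0.986224 − 1)×1000 = -13.776‰
α − 1 = ε/1000 = -0.0280
f^(α−1) = 0.267^(-0.0280) = 1.037666
δ_res = (-13.776 + 1000) × 1.037666 − 1000 = 1023.371 − 1000 = 23.37‰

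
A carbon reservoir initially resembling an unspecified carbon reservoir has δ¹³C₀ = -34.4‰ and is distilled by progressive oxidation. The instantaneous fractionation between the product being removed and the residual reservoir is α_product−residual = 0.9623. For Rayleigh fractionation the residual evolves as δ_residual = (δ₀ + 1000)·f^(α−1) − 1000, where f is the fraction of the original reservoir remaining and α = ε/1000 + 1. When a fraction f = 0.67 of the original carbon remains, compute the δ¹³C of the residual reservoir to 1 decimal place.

-19.7‰

Rayleigh residual: δ_res = (δ₀ + 1000)·f^(α−1) − 1000
α − 1 = -0.03770
f^(α−1) = 0.67^(-0.03770) = 1.015213
δ_res = (-34.4 + 1000) × 1.015213 − 1000 = 980.289 − 1000 = -19.71‰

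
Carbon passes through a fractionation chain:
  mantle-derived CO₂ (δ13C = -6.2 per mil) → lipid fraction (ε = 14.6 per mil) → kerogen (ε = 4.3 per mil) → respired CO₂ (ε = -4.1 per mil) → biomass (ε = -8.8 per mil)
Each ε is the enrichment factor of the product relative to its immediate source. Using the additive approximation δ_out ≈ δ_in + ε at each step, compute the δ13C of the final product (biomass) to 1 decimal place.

-0.2 per mil

step 1: δ ≈ -6.2 + (14.6) = 8.4 per mil
step 2: δ ≈ 8.4 + (4.3) = 12.7 per mil
step 3: δ ≈ 12.7 + (-4.1) = 8.6 per mil
step 4: δ ≈ 8.6 + (-8.8) = -0.2 per mil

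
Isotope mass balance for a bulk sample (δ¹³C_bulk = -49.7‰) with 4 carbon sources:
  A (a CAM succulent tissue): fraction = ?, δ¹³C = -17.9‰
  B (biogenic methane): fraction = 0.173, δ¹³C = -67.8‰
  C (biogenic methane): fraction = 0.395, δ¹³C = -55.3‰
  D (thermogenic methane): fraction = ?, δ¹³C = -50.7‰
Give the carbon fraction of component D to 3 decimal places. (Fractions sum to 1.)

0.256

Let f_D and f_A be the unknown fractions; fractions sum to 1 so f_D + f_A = 0.432.
Mass balance: Σ fᵢ·δᵢ = δ_bulk ⇒ f_D·(-50.7) + f_A·(-17.9) = -49.7 − (-33.573) = -16.127
Substitute f_A = 0.432 − f_D:
f_D·(-50.7 − -17.9) = -16.127 − 0.432×(-17.9) = -8.394
f_D = -8.394 / -32.8 = 0.2559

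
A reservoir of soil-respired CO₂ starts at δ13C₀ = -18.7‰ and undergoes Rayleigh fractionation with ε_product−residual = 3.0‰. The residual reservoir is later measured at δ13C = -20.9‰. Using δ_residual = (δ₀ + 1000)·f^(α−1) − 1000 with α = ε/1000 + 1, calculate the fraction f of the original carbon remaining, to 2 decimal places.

α − 1 = ε/1000 = 0.0030
(δ_res + 1000)/(δ₀ + 1000) = (-20.9 + 1000)/(-18.7 + 1000) = 979.1/981.3 = 0.997758
f = 0.997758^(1/0.0030) = exp(ln(0.997758)/0.0030) = exp(-0.00224/0.0030)
f = exp(-0.7481) = 0.4732

0.47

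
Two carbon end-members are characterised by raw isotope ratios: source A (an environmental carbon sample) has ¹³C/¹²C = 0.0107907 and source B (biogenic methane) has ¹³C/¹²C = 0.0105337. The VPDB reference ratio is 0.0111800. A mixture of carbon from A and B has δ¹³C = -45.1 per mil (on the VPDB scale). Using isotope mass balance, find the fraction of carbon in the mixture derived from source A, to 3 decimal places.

0.553

δ_A = (0.0107907/0.0111800 − 1)×1000 = (0.965179 − 1)×1000 = -34.821 per mil
δ_B = (0.0105337/0.0111800 − 1)×1000 = (0.942191 − 1)×1000 = -57.809 per mil
f_A = (δ_mix − δ_B)/(δ_A − δ_B) = (-45.1 − (-57.809))/(-34.821 − (-57.809))
f_A = 12.709 / 22.987 = 0.5528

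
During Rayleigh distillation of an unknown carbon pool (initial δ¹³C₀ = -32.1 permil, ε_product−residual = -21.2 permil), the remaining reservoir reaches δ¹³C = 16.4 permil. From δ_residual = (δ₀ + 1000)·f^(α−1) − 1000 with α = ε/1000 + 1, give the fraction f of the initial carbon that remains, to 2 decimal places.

α − 1 = ε/1000 = -0.0212
(δ_res + 1000)/(δ₀ + 1000) = (16.4 + 1000)/(-32.1 + 1000) = 1016.4/967.9 = 1.050108
f = 1.050108^(1/-0.0212) = exp(ln(1.050108)/-0.0212) = exp(0.04889/-0.0212)
f = exp(-2.3063) = 0.0996

0.10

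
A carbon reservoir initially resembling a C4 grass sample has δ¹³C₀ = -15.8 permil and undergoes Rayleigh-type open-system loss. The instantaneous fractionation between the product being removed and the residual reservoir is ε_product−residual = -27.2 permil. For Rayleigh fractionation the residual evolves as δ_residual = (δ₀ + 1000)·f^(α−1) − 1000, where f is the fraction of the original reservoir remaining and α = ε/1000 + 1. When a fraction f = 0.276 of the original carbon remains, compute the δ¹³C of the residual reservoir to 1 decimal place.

19.3 permil

Rayleigh residual: δ_res = (δ₀ + 1000)·f^(α−1) − 1000
α = ε/1000 + 1 = 0.97280, so α − 1 = -0.02720
f^(α−1) = 0.276^(-0.02720) = 1.035636
δ_res = (-15.8 + 1000) × 1.035636 − 1000 = 1019.273 − 1000 = 19.27 permil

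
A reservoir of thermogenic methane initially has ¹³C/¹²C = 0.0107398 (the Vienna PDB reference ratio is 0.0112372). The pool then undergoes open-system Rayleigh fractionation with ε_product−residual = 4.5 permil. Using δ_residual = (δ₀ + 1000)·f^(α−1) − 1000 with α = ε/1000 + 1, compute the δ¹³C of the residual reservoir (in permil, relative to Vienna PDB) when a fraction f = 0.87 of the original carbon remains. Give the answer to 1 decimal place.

δ₀ = (0.0107398/0.0112372 − 1)×1000 = (0.955736 − 1)×1000 = -44.264 permil
α − 1 = ε/1000 = 0.0045
f^(α−1) = 0.87^(0.0045) = 0.999374
δ_res = (-44.264 + 1000) × 0.999374 − 1000 = 955.138 − 1000 = -44.86 permil

-44.9 permil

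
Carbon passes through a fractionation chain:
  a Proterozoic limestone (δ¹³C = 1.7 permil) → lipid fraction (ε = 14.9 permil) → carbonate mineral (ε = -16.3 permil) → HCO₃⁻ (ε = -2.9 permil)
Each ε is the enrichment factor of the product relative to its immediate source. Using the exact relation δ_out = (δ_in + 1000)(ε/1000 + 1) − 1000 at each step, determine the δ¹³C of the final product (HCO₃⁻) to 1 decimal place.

-2.8 permil

step 1: δ = (1.70 + 1000)·(14.9/1000 + 1) − 1000 = 16.63 permil
step 2: δ = (16.63 + 1000)·(-16.3/1000 + 1) − 1000 = 0.05 permil
step 3: δ = (0.05 + 1000)·(-2.9/1000 + 1) − 1000 = -2.85 permil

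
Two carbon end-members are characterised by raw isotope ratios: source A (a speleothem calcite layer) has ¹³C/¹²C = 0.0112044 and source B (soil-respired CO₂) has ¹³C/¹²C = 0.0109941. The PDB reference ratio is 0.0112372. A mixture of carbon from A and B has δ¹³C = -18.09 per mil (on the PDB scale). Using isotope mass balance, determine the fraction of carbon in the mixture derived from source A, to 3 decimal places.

δ_A = (0.0112044/0.0112372 − 1)×1000 = (0.997081 − 1)×1000 = -2.919 per mil
δ_B = (0.0109941/0.0112372 − 1)×1000 = (0.978366 − 1)×1000 = -21.634 per mil
f_A = (δ_mix − δ_B)/(δ_A − δ_B) = (-18.09 − (-21.634))/(-2.919 − (-21.634))
f_A = 3.544 / 18.715 = 0.1893

0.189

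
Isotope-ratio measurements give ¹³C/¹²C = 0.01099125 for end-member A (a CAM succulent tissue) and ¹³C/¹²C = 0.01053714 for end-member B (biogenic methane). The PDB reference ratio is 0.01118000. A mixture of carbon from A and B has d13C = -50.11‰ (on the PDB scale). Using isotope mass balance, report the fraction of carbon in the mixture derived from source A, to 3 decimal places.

δ_A = (0.01099125/0.01118000 − 1)×1000 = (0.983117 − 1)×1000 = -16.883‰
δ_B = (0.01053714/0.01118000 − 1)×1000 = (0.942499 − 1)×1000 = -57.501‰
f_A = (δ_mix − δ_B)/(δ_A − δ_B) = (-50.11 − (-57.501))/(-16.883 − (-57.501))
f_A = 7.391 / 40.618 = 0.1820

0.182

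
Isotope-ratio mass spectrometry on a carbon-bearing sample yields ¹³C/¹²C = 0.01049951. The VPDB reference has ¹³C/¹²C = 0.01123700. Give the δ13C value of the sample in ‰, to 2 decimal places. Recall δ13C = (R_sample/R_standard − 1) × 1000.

δ13C = (R_sample / R_standard − 1) × 1000
R_sample / R_standard = 0.01049951 / 0.01123700 = 0.934369
δ13C = (0.934369 − 1) × 1000 = -65.631‰

-65.63‰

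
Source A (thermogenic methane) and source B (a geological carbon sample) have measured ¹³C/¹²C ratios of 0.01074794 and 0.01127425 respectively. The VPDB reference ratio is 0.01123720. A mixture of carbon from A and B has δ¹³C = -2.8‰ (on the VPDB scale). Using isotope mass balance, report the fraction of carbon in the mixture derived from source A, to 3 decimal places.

0.130

δ_A = (0.01074794/0.01123720 − 1)×1000 = (0.956461 − 1)×1000 = -43.539‰
δ_B = (0.01127425/0.01123720 − 1)×1000 = (1.003297 − 1)×1000 = 3.297‰
f_A = (δ_mix − δ_B)/(δ_A − δ_B) = (-2.8 − (3.297))/(-43.539 − (3.297))
f_A = -6.097 / -46.836 = 0.1302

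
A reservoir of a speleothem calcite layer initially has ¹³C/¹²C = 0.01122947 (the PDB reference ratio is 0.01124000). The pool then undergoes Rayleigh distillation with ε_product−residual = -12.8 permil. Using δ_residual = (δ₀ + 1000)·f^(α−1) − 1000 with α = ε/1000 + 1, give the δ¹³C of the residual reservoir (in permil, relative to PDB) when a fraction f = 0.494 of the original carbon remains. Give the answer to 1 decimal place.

δ₀ = (0.01122947/0.01124000 − 1)×1000 = (0.999063 − 1)×1000 = -0.937 permil
α − 1 = ε/1000 = -0.0128
f^(α−1) = 0.494^(-0.0128) = 1.009068
δ_res = (-0.937 + 1000) × 1.009068 − 1000 = 1008.122 − 1000 = 8.12 permil

8.1 permil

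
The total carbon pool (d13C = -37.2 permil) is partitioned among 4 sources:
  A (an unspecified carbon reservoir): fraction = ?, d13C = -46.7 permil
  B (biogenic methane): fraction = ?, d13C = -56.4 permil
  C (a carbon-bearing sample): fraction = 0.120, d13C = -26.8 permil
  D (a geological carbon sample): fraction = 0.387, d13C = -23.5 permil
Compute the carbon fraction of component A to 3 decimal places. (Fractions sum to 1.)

0.301

Let f_A and f_B be the unknown fractions; fractions sum to 1 so f_A + f_B = 0.493.
Mass balance: Σ fᵢ·δᵢ = δ_bulk ⇒ f_A·(-46.7) + f_B·(-56.4) = -37.2 − (-12.310) = -24.890
Substitute f_B = 0.493 − f_A:
f_A·(-46.7 − -56.4) = -24.890 − 0.493×(-56.4) = 2.916
f_A = 2.916 / 9.7 = 0.3006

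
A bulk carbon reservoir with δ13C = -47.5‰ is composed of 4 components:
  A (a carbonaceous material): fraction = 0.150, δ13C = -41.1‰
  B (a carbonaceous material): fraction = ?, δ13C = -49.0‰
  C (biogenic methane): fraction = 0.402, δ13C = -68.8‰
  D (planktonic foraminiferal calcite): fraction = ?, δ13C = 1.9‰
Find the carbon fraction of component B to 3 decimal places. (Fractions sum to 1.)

Let f_B and f_D be the unknown fractions; fractions sum to 1 so f_B + f_D = 0.448.
Mass balance: Σ fᵢ·δᵢ = δ_bulk ⇒ f_B·(-49.0) + f_D·(1.9) = -47.5 − (-33.823) = -13.677
Substitute f_D = 0.448 − f_B:
f_B·(-49.0 − 1.9) = -13.677 − 0.448×(1.9) = -14.529
f_B = -14.529 / -50.9 = 0.2854

0.285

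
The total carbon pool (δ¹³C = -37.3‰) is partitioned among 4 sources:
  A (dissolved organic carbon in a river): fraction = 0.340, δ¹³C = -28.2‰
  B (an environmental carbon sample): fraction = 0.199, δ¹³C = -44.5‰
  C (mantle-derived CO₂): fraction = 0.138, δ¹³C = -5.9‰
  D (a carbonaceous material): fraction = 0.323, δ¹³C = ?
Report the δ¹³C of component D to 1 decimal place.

-55.9‰

Isotope mass balance: δ_bulk = Σ fᵢ·δᵢ.
-37.3 = 0.340×(-28.2) + 0.199×(-44.5) + 0.138×(-5.9) + 0.323×δ_D
0.323·δ_D = -37.3 − (-19.258) = -18.042
δ_D = -18.042 / 0.323 = -55.86‰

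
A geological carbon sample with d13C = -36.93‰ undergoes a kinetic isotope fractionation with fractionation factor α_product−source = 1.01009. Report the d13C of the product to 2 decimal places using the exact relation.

-27.21‰

δ_product = (δ_source + 1000)·α − 1000
δ_product = (-36.93 + 1000) × 1.01009 − 1000
δ_product = 972.787 − 1000 = -27.213‰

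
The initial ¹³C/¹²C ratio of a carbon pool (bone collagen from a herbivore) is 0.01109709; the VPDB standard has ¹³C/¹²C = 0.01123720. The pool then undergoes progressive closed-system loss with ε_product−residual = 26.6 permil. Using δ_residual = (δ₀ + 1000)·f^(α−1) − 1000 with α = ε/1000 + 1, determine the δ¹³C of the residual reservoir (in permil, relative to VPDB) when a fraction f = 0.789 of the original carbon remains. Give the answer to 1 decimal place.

-18.7 permil

δ₀ = (0.01109709/0.01123720 − 1)×1000 = (0.987532 − 1)×1000 = -12.468 permil
α − 1 = ε/1000 = 0.0266
f^(α−1) = 0.789^(0.0266) = 0.993716
δ_res = (-12.468 + 1000) × 0.993716 − 1000 = 981.326 − 1000 = -18.67 permil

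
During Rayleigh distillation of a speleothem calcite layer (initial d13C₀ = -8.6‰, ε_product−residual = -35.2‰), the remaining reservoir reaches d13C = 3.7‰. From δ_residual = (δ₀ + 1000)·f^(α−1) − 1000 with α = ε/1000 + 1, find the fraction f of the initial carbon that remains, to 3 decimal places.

α − 1 = ε/1000 = -0.0352
(δ_res + 1000)/(δ₀ + 1000) = (3.7 + 1000)/(-8.6 + 1000) = 1003.7/991.4 = 1.012407
f = 1.012407^(1/-0.0352) = exp(ln(1.012407)/-0.0352) = exp(0.01233/-0.0352)
f = exp(-0.3503) = 0.7045

0.704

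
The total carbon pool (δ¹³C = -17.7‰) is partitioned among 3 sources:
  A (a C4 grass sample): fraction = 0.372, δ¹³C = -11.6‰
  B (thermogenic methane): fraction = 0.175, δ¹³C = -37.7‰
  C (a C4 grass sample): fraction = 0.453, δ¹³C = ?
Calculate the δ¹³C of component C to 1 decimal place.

-15.0‰

Isotope mass balance: δ_bulk = Σ fᵢ·δᵢ.
-17.7 = 0.372×(-11.6) + 0.175×(-37.7) + 0.453×δ_C
0.453·δ_C = -17.7 − (-10.913) = -6.787
δ_C = -6.787 / 0.453 = -14.98‰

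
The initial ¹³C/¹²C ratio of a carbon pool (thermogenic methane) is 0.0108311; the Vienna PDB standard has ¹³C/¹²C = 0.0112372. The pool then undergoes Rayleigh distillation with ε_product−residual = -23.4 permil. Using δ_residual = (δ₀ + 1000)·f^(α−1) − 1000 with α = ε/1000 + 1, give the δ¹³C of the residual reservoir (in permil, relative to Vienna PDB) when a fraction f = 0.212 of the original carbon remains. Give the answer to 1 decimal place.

δ₀ = (0.0108311/0.0112372 − 1)×1000 = (0.963861 − 1)×1000 = -36.139 permil
α − 1 = ε/1000 = -0.0234
f^(α−1) = 0.212^(-0.0234) = 1.036964
δ_res = (-36.139 + 1000) × 1.036964 − 1000 = 999.489 − 1000 = -0.51 permil

-0.5 permil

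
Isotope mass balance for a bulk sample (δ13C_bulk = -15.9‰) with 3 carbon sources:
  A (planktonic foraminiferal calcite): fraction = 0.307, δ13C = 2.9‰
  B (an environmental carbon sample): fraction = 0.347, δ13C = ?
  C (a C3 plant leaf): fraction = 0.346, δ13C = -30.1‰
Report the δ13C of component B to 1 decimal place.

-18.4‰

Isotope mass balance: δ_bulk = Σ fᵢ·δᵢ.
-15.9 = 0.307×(2.9) + 0.347×δ_B + 0.346×(-30.1)
0.347·δ_B = -15.9 − (-9.524) = -6.376
δ_B = -6.376 / 0.347 = -18.37‰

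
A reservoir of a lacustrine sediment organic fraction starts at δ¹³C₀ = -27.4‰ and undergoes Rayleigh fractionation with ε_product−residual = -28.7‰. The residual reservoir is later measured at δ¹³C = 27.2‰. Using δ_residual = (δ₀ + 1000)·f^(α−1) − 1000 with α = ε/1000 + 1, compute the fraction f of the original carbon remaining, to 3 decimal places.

0.149

α − 1 = ε/1000 = -0.0287
(δ_res + 1000)/(δ₀ + 1000) = (27.2 + 1000)/(-27.4 + 1000) = 1027.2/972.6 = 1.056138
f = 1.056138^(1/-0.0287) = exp(ln(1.056138)/-0.0287) = exp(0.05462/-0.0287)
f = exp(-1.9031) = 0.1491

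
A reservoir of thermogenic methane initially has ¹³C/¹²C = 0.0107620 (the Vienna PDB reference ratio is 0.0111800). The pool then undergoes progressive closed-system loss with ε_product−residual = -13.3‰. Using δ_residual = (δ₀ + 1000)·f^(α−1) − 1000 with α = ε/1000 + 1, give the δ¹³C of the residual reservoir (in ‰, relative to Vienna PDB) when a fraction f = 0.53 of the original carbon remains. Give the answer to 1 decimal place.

-29.2‰

δ₀ = (0.0107620/0.0111800 − 1)×1000 = (0.962612 − 1)×1000 = -37.388‰
α − 1 = ε/1000 = -0.0133
f^(α−1) = 0.53^(-0.0133) = 1.008480
δ_res = (-37.388 + 1000) × 1.008480 − 1000 = 970.774 − 1000 = -29.23‰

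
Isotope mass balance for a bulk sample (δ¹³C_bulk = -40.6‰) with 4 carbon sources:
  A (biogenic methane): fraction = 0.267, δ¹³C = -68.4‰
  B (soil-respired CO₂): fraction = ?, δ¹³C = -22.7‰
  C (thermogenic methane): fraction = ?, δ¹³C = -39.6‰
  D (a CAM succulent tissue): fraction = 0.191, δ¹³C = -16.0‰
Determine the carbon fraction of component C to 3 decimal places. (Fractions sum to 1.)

0.413

Let f_C and f_B be the unknown fractions; fractions sum to 1 so f_C + f_B = 0.542.
Mass balance: Σ fᵢ·δᵢ = δ_bulk ⇒ f_C·(-39.6) + f_B·(-22.7) = -40.6 − (-21.319) = -19.281
Substitute f_B = 0.542 − f_C:
f_C·(-39.6 − -22.7) = -19.281 − 0.542×(-22.7) = -6.978
f_C = -6.978 / -16.9 = 0.4129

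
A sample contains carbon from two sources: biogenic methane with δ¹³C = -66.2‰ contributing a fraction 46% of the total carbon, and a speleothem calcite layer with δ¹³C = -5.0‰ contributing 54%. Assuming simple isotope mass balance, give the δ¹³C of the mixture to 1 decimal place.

-33.2‰

δ_mix = f_A·δ_A + f_B·δ_B
δ_mix = 0.46 × (-66.2) + 0.54 × (-5.0)
δ_mix = -30.45 + -2.70 = -33.15‰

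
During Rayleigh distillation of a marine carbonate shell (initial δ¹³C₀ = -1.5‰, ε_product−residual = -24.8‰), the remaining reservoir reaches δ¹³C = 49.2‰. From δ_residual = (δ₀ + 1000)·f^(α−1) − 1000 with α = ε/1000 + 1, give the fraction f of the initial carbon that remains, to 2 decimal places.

0.14

α − 1 = ε/1000 = -0.0248
(δ_res + 1000)/(δ₀ + 1000) = (49.2 + 1000)/(-1.5 + 1000) = 1049.2/998.5 = 1.050776
f = 1.050776^(1/-0.0248) = exp(ln(1.050776)/-0.0248) = exp(0.04953/-0.0248)
f = exp(-1.9971) = 0.1357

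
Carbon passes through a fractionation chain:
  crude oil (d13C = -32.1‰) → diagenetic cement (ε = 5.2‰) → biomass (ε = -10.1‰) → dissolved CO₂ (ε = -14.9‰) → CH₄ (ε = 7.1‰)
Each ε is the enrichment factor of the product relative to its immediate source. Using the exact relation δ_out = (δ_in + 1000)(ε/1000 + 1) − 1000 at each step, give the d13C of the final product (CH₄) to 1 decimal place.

-44.5‰

step 1: δ = (-32.10 + 1000)·(5.2/1000 + 1) − 1000 = -27.07‰
step 2: δ = (-27.07 + 1000)·(-10.1/1000 + 1) − 1000 = -36.89‰
step 3: δ = (-36.89 + 1000)·(-14.9/1000 + 1) − 1000 = -51.24‰
step 4: δ = (-51.24 + 1000)·(7.1/1000 + 1) − 1000 = -44.51‰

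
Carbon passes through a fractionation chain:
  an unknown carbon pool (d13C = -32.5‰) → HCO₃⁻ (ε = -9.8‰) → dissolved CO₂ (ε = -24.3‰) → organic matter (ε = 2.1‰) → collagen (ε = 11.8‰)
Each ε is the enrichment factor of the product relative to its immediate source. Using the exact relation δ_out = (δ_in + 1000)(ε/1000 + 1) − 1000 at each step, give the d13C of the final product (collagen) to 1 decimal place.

step 1: δ = (-32.50 + 1000)·(-9.8/1000 + 1) − 1000 = -41.98‰
step 2: δ = (-41.98 + 1000)·(-24.3/1000 + 1) − 1000 = -65.26‰
step 3: δ = (-65.26 + 1000)·(2.1/1000 + 1) − 1000 = -63.30‰
step 4: δ = (-63.30 + 1000)·(11.8/1000 + 1) − 1000 = -52.25‰

-52.2‰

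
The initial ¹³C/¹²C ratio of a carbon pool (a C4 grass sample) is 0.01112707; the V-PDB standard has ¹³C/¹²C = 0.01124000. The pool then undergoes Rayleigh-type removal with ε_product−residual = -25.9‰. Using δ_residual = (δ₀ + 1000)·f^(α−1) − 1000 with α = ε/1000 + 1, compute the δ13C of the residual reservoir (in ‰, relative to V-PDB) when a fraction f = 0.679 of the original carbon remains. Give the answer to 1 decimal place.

δ₀ = (0.01112707/0.01124000 − 1)×1000 = (0.989953 − 1)×1000 = -10.047‰
α − 1 = ε/1000 = -0.0259
f^(α−1) = 0.679^(-0.0259) = 1.010077
δ_res = (-10.047 + 1000) × 1.010077 − 1000 = 999.929 − 1000 = -0.07‰

-0.1‰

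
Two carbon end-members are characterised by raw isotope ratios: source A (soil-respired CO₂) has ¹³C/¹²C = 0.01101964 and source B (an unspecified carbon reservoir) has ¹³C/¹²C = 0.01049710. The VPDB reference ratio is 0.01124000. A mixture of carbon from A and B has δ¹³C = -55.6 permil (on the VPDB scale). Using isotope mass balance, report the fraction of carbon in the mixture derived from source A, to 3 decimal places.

0.226

δ_A = (0.01101964/0.01124000 − 1)×1000 = (0.980395 − 1)×1000 = -19.605 permil
δ_B = (0.01049710/0.01124000 − 1)×1000 = (0.933906 − 1)×1000 = -66.094 permil
f_A = (δ_mix − δ_B)/(δ_A − δ_B) = (-55.6 − (-66.094))/(-19.605 − (-66.094))
f_A = 10.494 / 46.489 = 0.2257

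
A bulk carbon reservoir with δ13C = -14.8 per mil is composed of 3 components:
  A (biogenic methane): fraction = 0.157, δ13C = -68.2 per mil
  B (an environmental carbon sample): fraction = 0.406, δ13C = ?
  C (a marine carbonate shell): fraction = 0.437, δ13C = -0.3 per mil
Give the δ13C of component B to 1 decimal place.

Isotope mass balance: δ_bulk = Σ fᵢ·δᵢ.
-14.8 = 0.157×(-68.2) + 0.406×δ_B + 0.437×(-0.3)
0.406·δ_B = -14.8 − (-10.838) = -3.962
δ_B = -3.962 / 0.406 = -9.76 per mil

-9.8 per mil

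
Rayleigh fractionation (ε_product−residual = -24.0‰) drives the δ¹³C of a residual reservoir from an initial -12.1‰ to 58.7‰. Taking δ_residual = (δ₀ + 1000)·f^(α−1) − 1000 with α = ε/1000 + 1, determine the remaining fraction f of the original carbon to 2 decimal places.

0.06

α − 1 = ε/1000 = -0.0240
(δ_res + 1000)/(δ₀ + 1000) = (58.7 + 1000)/(-12.1 + 1000) = 1058.7/987.9 = 1.071667
f = 1.071667^(1/-0.0240) = exp(ln(1.071667)/-0.0240) = exp(0.06922/-0.0240)
f = exp(-2.8840) = 0.0559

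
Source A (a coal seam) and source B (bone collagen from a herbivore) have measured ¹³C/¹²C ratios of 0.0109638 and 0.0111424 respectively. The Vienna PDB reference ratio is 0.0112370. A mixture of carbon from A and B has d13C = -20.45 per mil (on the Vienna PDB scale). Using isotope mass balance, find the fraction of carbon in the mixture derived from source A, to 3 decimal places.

δ_A = (0.0109638/0.0112370 − 1)×1000 = (0.975687 − 1)×1000 = -24.313 per mil
δ_B = (0.0111424/0.0112370 − 1)×1000 = (0.991581 − 1)×1000 = -8.419 per mil
f_A = (δ_mix − δ_B)/(δ_A − δ_B) = (-20.45 − (-8.419))/(-24.313 − (-8.419))
f_A = -12.031 / -15.894 = 0.7570

0.757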